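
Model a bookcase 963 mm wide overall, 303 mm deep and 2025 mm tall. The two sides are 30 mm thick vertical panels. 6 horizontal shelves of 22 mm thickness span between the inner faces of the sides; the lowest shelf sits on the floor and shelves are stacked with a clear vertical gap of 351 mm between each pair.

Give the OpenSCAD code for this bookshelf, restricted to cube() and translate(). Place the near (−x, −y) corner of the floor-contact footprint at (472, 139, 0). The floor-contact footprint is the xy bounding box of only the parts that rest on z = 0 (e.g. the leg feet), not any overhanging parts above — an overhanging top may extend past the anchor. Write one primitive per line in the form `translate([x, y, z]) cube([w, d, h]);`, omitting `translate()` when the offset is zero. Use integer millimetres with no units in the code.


translate([472, 139, 0]) cube([30, 303, 2025]);
translate([1405, 139, 0]) cube([30, 303, 2025]);
translate([502, 139, 0]) cube([903, 303, 22]);
translate([502, 139, 373]) cube([903, 303, 22]);
translate([502, 139, 746]) cube([903, 303, 22]);
translate([502, 139, 1119]) cube([903, 303, 22]);
translate([502, 139, 1492]) cube([903, 303, 22]);
translate([502, 139, 1865]) cube([903, 303, 22]);


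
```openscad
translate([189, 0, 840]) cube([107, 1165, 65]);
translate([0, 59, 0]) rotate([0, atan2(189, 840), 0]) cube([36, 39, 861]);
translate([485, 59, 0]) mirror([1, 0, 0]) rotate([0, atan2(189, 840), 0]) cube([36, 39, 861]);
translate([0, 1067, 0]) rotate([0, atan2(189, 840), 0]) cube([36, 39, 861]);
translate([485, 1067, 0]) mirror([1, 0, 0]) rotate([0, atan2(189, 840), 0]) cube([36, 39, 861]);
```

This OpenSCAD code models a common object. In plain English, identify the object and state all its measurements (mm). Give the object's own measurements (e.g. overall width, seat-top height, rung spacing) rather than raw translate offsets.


A sawhorse. A 107×1165×65 mm beam (x, y, z) sits on two A-frame leg pairs. Each pair is two raked legs of 36×39 mm section (39 mm along y) splaying symmetrically in x. Each leg rises 840 mm vertically over 189 mm of horizontal reach and is 861 mm long along its own axis. Every leg's outer bottom edge rests on the floor and its outer top edge meets a bottom edge of the beam — the left legs (tilting toward +x) meet the beam's −x bottom edge, the right legs (their mirror images, tilting toward −x) meet its +x bottom edge — so the leg tops tuck under the beam, the beam's underside is 840 mm above the floor, and the feet are 485 mm apart outside-to-outside with the beam centred between them. The two leg pairs are set in 59 mm from either end of the beam.


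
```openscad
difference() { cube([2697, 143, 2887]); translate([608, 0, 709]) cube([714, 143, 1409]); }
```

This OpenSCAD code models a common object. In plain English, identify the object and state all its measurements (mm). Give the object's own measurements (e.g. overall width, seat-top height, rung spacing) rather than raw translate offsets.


A wall 2697 mm long (x), 143 mm thick (y), 2887 mm tall, with a rectangular window opening cut through it. The opening is 714 mm wide and 1409 mm tall; its sill is at z = 709 mm and its near (−x) edge is 608 mm from the wall's −x end. The opening passes through the full wall thickness.


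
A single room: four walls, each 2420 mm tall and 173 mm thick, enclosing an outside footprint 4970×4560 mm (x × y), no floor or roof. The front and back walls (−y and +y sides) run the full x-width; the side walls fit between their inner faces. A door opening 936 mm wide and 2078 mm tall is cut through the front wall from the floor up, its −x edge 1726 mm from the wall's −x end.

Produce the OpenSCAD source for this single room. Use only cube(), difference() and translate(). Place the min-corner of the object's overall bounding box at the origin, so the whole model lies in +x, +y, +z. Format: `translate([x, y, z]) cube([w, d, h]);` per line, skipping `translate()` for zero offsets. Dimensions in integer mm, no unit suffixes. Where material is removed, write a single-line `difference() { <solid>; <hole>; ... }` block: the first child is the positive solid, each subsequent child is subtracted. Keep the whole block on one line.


difference() { cube([4970, 173, 2420]); translate([1726, 0, 0]) cube([936, 173, 2078]); }
translate([0, 4387, 0]) cube([4970, 173, 2420]);
translate([0, 173, 0]) cube([173, 4214, 2420]);
translate([4797, 173, 0]) cube([173, 4214, 2420]);


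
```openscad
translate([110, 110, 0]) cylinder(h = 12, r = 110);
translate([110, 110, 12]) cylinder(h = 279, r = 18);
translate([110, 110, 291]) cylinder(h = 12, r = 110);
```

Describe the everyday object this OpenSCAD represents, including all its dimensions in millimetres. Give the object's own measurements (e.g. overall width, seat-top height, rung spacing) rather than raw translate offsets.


A spool: two coaxial disc flanges of radius 110 mm and thickness 12 mm, joined by a core cylinder of radius 18 mm and height 279 mm. The lower flange rests on z = 0 and the three cylinders share a vertical axis.


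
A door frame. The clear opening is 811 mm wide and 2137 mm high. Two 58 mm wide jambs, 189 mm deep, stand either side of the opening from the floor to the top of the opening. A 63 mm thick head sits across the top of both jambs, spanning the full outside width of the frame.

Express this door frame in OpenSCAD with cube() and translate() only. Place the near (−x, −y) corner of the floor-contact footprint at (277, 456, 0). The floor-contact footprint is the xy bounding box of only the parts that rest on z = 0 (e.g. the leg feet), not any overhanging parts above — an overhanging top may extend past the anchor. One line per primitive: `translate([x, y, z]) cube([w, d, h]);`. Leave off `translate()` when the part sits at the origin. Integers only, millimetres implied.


translate([277, 456, 0]) cube([58, 189, 2137]);
translate([1146, 456, 0]) cube([58, 189, 2137]);
translate([277, 456, 2137]) cube([927, 189, 63]);


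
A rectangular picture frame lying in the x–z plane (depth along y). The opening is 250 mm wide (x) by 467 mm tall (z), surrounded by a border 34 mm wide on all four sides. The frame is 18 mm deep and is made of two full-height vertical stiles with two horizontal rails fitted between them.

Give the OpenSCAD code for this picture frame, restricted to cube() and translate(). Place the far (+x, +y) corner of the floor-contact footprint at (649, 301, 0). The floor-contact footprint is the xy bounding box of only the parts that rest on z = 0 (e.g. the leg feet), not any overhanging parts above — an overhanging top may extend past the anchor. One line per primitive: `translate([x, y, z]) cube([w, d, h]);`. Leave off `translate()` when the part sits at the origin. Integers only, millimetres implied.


translate([331, 283, 0]) cube([34, 18, 535]);
translate([615, 283, 0]) cube([34, 18, 535]);
translate([365, 283, 0]) cube([250, 18, 34]);
translate([365, 283, 501]) cube([250, 18, 34]);


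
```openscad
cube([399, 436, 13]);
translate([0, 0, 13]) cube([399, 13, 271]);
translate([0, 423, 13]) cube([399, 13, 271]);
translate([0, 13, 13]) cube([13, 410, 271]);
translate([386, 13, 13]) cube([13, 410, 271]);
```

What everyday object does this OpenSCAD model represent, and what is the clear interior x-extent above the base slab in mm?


An open box. The internal width is 373 mm.

A 399×436 base slab with four walls standing on it — an open box. The base is 399 mm wide and the walls are 13 mm thick, so the internal width is 399 − 2 × 13 = 373 mm.


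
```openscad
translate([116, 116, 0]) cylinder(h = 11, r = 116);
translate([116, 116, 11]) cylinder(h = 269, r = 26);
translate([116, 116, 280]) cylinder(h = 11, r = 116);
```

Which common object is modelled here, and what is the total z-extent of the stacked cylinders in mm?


A spool. The overall height is 291 mm.

Three coaxial cylinders, large–small–large — a spool. Two 11 mm flanges and a 269 mm core give 11 + 269 + 11 = 291 mm.


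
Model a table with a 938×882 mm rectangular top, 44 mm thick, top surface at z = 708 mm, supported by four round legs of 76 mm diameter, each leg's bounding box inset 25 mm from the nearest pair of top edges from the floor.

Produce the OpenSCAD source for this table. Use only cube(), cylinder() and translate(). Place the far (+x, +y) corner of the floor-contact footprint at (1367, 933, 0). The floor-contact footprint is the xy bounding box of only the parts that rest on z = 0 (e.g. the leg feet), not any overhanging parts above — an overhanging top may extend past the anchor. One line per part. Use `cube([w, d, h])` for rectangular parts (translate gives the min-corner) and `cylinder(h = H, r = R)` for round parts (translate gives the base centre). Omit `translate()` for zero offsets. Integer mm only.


translate([454, 76, 664]) cube([938, 882, 44]);
translate([517, 139, 0]) cylinder(h = 664, r = 38);
translate([1329, 139, 0]) cylinder(h = 664, r = 38);
translate([517, 895, 0]) cylinder(h = 664, r = 38);
translate([1329, 895, 0]) cylinder(h = 664, r = 38);


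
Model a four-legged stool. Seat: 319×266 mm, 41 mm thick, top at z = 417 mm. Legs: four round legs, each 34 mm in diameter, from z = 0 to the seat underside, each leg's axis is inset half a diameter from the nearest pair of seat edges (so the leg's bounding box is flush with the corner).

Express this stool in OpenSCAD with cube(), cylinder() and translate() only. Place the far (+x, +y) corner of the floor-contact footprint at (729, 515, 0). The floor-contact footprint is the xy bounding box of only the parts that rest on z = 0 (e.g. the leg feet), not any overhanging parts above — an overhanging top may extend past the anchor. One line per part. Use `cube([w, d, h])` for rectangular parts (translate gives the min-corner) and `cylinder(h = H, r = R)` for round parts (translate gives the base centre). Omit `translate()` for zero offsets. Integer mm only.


translate([410, 249, 376]) cube([319, 266, 41]);
translate([427, 266, 0]) cylinder(h = 376, r = 17);
translate([712, 266, 0]) cylinder(h = 376, r = 17);
translate([427, 498, 0]) cylinder(h = 376, r = 17);
translate([712, 498, 0]) cylinder(h = 376, r = 17);


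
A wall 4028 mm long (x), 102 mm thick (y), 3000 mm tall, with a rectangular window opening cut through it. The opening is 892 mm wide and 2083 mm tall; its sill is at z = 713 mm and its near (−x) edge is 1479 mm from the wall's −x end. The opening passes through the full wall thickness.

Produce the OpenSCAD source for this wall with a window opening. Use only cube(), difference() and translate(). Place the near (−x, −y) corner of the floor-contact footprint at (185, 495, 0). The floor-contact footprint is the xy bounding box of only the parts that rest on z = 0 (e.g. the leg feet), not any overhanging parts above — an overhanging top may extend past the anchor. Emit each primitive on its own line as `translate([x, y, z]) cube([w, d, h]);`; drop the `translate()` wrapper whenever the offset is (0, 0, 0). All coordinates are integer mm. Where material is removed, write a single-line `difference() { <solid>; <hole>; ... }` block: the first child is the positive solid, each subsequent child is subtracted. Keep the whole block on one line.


difference() { translate([185, 495, 0]) cube([4028, 102, 3000]); translate([1664, 495, 713]) cube([892, 102, 2083]); }


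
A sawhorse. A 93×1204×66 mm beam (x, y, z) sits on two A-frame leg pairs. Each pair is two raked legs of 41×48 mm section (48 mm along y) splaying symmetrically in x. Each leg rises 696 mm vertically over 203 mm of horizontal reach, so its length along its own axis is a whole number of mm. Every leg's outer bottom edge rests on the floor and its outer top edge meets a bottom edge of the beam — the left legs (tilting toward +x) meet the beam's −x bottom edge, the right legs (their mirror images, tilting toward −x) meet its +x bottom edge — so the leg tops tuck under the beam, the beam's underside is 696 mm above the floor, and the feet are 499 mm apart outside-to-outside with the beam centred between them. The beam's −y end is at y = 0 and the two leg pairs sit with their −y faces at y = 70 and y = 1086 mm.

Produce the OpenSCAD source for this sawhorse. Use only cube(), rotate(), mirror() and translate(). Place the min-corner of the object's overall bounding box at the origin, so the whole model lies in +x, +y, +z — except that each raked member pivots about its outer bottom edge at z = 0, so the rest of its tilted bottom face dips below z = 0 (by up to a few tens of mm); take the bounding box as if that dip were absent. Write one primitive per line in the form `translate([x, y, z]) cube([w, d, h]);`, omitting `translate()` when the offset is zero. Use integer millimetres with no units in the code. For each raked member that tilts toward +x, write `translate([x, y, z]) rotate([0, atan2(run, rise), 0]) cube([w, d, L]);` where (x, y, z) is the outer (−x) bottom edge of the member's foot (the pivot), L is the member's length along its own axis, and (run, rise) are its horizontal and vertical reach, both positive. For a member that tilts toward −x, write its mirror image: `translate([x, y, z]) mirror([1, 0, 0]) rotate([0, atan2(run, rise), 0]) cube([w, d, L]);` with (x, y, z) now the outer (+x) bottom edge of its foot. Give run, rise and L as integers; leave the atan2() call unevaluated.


translate([203, 0, 696]) cube([93, 1204, 66]);
translate([0, 70, 0]) rotate([0, atan2(203, 696), 0]) cube([41, 48, 725]);
translate([499, 70, 0]) mirror([1, 0, 0]) rotate([0, atan2(203, 696), 0]) cube([41, 48, 725]);
translate([0, 1086, 0]) rotate([0, atan2(203, 696), 0]) cube([41, 48, 725]);
translate([499, 1086, 0]) mirror([1, 0, 0]) rotate([0, atan2(203, 696), 0]) cube([41, 48, 725]);


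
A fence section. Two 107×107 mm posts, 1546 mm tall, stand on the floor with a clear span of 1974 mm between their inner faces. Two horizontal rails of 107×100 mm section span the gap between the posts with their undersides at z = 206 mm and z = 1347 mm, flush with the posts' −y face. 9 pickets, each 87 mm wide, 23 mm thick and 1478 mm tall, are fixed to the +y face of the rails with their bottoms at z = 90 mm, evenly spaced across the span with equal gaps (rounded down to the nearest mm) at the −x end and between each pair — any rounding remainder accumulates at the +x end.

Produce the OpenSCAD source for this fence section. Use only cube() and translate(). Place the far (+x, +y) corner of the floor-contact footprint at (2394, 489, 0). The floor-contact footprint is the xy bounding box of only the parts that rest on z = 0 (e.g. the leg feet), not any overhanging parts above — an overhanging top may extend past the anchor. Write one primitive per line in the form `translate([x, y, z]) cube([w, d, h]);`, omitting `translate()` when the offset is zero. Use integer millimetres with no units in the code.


translate([206, 382, 0]) cube([107, 107, 1546]);
translate([2287, 382, 0]) cube([107, 107, 1546]);
translate([313, 382, 206]) cube([1974, 107, 100]);
translate([313, 382, 1347]) cube([1974, 107, 100]);
translate([432, 489, 90]) cube([87, 23, 1478]);
translate([638, 489, 90]) cube([87, 23, 1478]);
translate([844, 489, 90]) cube([87, 23, 1478]);
translate([1050, 489, 90]) cube([87, 23, 1478]);
translate([1256, 489, 90]) cube([87, 23, 1478]);
translate([1462, 489, 90]) cube([87, 23, 1478]);
translate([1668, 489, 90]) cube([87, 23, 1478]);
translate([1874, 489, 90]) cube([87, 23, 1478]);
translate([2080, 489, 90]) cube([87, 23, 1478]);


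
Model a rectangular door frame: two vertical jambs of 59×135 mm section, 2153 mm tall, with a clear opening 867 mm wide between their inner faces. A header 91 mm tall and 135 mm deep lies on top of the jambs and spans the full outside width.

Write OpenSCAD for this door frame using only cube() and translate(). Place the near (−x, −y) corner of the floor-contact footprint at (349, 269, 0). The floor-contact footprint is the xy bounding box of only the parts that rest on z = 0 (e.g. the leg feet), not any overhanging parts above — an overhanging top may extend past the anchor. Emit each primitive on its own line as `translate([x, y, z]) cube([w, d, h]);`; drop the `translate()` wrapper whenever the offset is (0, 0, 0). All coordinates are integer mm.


translate([349, 269, 0]) cube([59, 135, 2153]);
translate([1275, 269, 0]) cube([59, 135, 2153]);
translate([349, 269, 2153]) cube([985, 135, 91]);


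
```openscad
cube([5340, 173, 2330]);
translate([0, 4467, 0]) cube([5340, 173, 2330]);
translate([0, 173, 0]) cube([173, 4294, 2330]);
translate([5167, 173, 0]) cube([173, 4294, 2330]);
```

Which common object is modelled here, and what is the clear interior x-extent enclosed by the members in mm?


A house (or room) frame. The interior width is 4994 mm.

Four 2330 mm walls enclosing a rectangle with no floor or roof — a room or house frame. Outside width is 5340 mm and wall thickness is 173 mm, so the interior width is 5340 − 2 × 173 = 4994 mm.


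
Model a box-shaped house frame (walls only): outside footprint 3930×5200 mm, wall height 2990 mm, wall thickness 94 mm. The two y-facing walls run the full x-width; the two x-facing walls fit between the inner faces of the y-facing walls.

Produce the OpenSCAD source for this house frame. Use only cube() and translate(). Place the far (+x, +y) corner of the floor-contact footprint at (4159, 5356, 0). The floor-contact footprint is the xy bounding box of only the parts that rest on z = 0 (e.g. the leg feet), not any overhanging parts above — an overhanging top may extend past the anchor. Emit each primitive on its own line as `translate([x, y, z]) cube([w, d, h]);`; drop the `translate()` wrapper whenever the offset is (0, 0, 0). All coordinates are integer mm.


translate([229, 156, 0]) cube([3930, 94, 2990]);
translate([229, 5262, 0]) cube([3930, 94, 2990]);
translate([229, 250, 0]) cube([94, 5012, 2990]);
translate([4065, 250, 0]) cube([94, 5012, 2990]);


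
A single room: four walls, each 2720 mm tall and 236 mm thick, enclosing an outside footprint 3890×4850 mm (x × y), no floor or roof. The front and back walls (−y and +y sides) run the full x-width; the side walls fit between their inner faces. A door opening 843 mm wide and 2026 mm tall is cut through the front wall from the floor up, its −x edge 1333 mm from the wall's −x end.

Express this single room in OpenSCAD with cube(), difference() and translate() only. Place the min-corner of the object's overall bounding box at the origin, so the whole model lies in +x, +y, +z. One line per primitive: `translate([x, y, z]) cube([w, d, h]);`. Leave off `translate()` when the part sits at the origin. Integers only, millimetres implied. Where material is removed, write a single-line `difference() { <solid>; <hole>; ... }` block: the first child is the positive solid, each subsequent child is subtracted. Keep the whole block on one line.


difference() { cube([3890, 236, 2720]); translate([1333, 0, 0]) cube([843, 236, 2026]); }
translate([0, 4614, 0]) cube([3890, 236, 2720]);
translate([0, 236, 0]) cube([236, 4378, 2720]);
translate([3654, 236, 0]) cube([236, 4378, 2720]);


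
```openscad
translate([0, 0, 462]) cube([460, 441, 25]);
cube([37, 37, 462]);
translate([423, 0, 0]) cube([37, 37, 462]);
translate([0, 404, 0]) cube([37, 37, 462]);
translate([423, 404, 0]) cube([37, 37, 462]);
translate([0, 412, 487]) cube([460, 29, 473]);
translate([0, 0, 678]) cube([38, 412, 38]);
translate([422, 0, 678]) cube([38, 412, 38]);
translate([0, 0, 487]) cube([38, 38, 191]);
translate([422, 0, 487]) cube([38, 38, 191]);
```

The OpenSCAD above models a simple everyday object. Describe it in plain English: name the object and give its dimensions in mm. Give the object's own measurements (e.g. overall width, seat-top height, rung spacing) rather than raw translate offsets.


A chair. The seat is a 460×441×25 mm slab with its top at z = 487 mm, on four 37×37 mm corner legs (flush with the seat edges, standing on z = 0). A flat backrest 29 mm thick, 473 mm tall, spans the full seat width and rises from the seat top along its +y edge, rear face flush with the rear of the seat. Two armrests of 38×38 mm section run along each side from the seat's front edge to the front of the backrest, top faces 229 mm above the seat top and outer faces flush with the seat's x-edges; a 38×38 mm post under the front of each armrest stands on the seat at the front corner.


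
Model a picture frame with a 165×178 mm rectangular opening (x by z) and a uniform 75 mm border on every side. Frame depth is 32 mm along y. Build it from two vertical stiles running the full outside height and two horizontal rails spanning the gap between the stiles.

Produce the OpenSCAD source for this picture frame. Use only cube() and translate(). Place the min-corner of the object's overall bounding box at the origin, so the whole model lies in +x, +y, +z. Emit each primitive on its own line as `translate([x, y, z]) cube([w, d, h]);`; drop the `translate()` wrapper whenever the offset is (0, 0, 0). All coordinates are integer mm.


cube([75, 32, 328]);
translate([240, 0, 0]) cube([75, 32, 328]);
translate([75, 0, 0]) cube([165, 32, 75]);
translate([75, 0, 253]) cube([165, 32, 75]);


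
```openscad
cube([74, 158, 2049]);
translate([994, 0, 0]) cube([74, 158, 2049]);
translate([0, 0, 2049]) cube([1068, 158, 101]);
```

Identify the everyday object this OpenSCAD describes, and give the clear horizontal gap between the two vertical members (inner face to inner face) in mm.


A door frame. The clear opening width is 920 mm.

Two 2049 mm tall posts with a header on top — a door frame. The left jamb is 74 mm wide at x = 0; the right jamb starts at x = 994. The clear opening is 994 − 74 = 920 mm.


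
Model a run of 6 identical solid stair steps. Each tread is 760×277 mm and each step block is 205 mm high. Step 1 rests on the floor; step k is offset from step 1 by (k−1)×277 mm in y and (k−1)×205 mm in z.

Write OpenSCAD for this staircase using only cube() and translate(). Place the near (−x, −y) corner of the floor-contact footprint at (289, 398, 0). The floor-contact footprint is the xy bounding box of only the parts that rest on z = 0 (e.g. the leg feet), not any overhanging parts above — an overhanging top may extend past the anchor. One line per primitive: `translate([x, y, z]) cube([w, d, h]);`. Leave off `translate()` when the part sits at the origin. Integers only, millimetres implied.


translate([289, 398, 0]) cube([760, 277, 205]);
translate([289, 675, 205]) cube([760, 277, 205]);
translate([289, 952, 410]) cube([760, 277, 205]);
translate([289, 1229, 615]) cube([760, 277, 205]);
translate([289, 1506, 820]) cube([760, 277, 205]);
translate([289, 1783, 1025]) cube([760, 277, 205]);


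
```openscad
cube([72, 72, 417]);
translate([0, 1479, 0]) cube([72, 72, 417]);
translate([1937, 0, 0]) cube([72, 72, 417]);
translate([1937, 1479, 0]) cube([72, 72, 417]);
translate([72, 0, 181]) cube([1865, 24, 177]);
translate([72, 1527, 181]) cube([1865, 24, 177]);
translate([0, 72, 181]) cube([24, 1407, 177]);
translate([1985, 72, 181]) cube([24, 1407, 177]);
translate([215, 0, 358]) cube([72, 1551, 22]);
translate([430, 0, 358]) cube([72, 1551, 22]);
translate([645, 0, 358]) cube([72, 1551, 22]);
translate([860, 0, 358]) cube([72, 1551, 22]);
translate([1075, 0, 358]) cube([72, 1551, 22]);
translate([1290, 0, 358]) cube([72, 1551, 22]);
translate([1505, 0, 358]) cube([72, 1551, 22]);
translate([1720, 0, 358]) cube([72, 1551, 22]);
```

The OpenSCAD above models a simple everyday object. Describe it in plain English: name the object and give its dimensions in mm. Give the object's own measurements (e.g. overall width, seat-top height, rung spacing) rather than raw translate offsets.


A bed frame 2009 mm long (x) by 1551 mm wide (y). Four 72×72 mm corner posts, 417 mm tall, at the corners of the footprint. Four rails of 24 mm thickness and 177 mm height run between adjacent posts with their undersides at z = 181 mm, their outer faces flush with the outside of the frame (the two x-running rails run between the posts' inner faces; the two y-running rails run between the posts' inner faces). 8 slats, each 72 mm wide (x) and 22 mm thick, lie across the top of the two x-running rails, running the full 1551 mm width of the frame in y; along x they sit between the end posts with a 143 mm gap after the −x posts and between neighbouring slats, leaving 145 mm before the +x posts.


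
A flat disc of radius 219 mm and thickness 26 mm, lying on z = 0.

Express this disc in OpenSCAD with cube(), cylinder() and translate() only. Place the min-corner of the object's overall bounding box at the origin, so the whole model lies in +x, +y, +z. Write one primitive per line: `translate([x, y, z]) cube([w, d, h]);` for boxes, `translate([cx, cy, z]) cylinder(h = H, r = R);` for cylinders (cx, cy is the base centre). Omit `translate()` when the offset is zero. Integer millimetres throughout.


translate([219, 219, 0]) cylinder(h = 26, r = 219);


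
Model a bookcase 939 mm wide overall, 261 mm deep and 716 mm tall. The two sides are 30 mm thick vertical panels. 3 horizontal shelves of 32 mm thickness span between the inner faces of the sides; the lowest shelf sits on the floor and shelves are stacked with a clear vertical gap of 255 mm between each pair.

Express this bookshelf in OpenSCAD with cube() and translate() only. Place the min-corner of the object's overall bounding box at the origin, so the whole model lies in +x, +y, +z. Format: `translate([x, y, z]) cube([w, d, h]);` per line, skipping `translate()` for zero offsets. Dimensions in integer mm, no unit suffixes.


cube([30, 261, 716]);
translate([909, 0, 0]) cube([30, 261, 716]);
translate([30, 0, 0]) cube([879, 261, 32]);
translate([30, 0, 287]) cube([879, 261, 32]);
translate([30, 0, 574]) cube([879, 261, 32]);


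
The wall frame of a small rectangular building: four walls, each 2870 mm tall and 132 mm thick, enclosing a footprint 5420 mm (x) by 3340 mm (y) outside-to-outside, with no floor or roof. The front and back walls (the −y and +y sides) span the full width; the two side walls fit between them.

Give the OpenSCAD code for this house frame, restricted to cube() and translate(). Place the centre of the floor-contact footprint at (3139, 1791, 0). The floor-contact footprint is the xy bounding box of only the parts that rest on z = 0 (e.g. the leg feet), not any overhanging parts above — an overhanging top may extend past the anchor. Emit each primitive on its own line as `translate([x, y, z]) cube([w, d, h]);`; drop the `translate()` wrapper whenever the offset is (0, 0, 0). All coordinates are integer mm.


translate([429, 121, 0]) cube([5420, 132, 2870]);
translate([429, 3329, 0]) cube([5420, 132, 2870]);
translate([429, 253, 0]) cube([132, 3076, 2870]);
translate([5717, 253, 0]) cube([132, 3076, 2870]);


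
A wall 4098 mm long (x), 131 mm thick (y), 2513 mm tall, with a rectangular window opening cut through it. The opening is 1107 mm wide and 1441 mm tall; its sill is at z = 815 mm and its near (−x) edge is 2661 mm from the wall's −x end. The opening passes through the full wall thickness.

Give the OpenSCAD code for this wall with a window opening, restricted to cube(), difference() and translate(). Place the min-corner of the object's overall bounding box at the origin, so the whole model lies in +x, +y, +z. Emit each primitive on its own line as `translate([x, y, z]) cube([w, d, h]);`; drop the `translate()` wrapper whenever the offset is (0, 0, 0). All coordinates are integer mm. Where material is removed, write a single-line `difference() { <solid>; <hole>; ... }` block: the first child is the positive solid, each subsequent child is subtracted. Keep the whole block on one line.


difference() { cube([4098, 131, 2513]); translate([2661, 0, 815]) cube([1107, 131, 1441]); }


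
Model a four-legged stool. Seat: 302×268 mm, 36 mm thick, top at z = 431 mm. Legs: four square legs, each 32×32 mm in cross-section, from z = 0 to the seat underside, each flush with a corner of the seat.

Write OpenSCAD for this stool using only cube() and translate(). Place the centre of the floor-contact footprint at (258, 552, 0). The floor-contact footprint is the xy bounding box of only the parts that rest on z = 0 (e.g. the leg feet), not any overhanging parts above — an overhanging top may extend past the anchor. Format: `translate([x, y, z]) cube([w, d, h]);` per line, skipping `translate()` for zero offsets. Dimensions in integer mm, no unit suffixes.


translate([107, 418, 395]) cube([302, 268, 36]);
translate([107, 418, 0]) cube([32, 32, 395]);
translate([377, 418, 0]) cube([32, 32, 395]);
translate([107, 654, 0]) cube([32, 32, 395]);
translate([377, 654, 0]) cube([32, 32, 395]);


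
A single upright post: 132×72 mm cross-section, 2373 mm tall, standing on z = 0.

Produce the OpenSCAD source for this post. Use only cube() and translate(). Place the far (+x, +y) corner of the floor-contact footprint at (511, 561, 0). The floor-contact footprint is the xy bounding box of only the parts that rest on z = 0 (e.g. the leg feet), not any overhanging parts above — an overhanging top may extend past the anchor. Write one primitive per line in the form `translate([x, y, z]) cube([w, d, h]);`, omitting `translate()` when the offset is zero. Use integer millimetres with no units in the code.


translate([379, 489, 0]) cube([132, 72, 2373]);


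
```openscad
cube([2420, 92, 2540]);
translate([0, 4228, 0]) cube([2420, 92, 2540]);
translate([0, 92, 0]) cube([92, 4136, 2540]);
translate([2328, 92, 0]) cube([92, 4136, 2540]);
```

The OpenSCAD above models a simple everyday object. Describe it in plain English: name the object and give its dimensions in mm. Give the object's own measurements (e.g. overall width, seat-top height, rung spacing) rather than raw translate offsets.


The wall frame of a small rectangular building: four walls, each 2540 mm tall and 92 mm thick, enclosing a footprint 2420 mm (x) by 4320 mm (y) outside-to-outside, with no floor or roof. The front and back walls (the −y and +y sides) span the full width; the two side walls fit between them.


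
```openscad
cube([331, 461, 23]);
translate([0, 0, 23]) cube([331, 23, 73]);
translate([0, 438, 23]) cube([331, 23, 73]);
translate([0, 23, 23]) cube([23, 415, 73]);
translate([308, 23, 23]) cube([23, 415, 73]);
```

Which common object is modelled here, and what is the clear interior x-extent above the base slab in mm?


An open box. The internal width is 285 mm.

A 331×461 base slab with four walls standing on it — an open box. The base is 331 mm wide and the walls are 23 mm thick, so the internal width is 331 − 2 × 23 = 285 mm.


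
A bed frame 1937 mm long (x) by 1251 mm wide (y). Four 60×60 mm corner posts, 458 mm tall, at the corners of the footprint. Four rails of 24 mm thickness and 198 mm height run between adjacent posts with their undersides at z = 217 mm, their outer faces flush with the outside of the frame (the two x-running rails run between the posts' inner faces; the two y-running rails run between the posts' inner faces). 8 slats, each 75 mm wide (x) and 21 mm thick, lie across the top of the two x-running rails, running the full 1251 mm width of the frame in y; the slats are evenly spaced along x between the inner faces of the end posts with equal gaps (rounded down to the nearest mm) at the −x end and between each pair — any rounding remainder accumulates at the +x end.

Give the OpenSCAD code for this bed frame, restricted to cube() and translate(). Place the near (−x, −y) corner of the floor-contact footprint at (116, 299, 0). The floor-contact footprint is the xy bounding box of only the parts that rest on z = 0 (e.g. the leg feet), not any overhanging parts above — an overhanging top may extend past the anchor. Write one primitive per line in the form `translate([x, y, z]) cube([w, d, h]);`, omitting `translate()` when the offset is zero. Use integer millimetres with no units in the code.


// slat z = rail_z + rail_h = 217 + 198 = 415
// slat gap = ⌊(1817 − 8·75) / 9⌋ = 135
translate([116, 299, 0]) cube([60, 60, 458]);
translate([116, 1490, 0]) cube([60, 60, 458]);
translate([1993, 299, 0]) cube([60, 60, 458]);
translate([1993, 1490, 0]) cube([60, 60, 458]);
translate([176, 299, 217]) cube([1817, 24, 198]);
translate([176, 1526, 217]) cube([1817, 24, 198]);
translate([116, 359, 217]) cube([24, 1131, 198]);
translate([2029, 359, 217]) cube([24, 1131, 198]);
translate([311, 299, 415]) cube([75, 1251, 21]);
translate([521, 299, 415]) cube([75, 1251, 21]);
translate([731, 299, 415]) cube([75, 1251, 21]);
translate([941, 299, 415]) cube([75, 1251, 21]);
translate([1151, 299, 415]) cube([75, 1251, 21]);
translate([1361, 299, 415]) cube([75, 1251, 21]);
translate([1571, 299, 415]) cube([75, 1251, 21]);
translate([1781, 299, 415]) cube([75, 1251, 21]);


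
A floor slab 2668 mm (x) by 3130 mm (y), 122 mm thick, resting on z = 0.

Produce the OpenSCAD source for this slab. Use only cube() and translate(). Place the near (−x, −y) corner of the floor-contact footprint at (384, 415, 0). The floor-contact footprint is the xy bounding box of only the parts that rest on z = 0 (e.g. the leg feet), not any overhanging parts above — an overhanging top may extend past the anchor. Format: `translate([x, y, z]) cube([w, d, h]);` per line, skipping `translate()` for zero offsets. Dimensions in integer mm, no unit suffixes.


translate([384, 415, 0]) cube([2668, 3130, 122]);


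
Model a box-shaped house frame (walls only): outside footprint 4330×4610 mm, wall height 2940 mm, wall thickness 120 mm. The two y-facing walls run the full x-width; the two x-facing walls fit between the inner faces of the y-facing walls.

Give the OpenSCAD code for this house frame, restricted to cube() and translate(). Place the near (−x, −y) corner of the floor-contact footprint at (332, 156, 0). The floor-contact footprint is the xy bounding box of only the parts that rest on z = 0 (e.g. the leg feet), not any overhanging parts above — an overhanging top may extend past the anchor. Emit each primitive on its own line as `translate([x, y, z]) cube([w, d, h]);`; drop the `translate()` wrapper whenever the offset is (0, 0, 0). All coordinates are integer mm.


translate([332, 156, 0]) cube([4330, 120, 2940]);
translate([332, 4646, 0]) cube([4330, 120, 2940]);
translate([332, 276, 0]) cube([120, 4370, 2940]);
translate([4542, 276, 0]) cube([120, 4370, 2940]);


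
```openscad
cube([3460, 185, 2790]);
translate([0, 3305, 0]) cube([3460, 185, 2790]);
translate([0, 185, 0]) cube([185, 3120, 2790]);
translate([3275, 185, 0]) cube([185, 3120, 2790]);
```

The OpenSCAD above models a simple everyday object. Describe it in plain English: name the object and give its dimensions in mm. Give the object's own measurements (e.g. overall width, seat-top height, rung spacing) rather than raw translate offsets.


The wall frame of a small rectangular building: four walls, each 2790 mm tall and 185 mm thick, enclosing a footprint 3460 mm (x) by 3490 mm (y) outside-to-outside, with no floor or roof. The front and back walls (the −y and +y sides) span the full width; the two side walls fit between them.


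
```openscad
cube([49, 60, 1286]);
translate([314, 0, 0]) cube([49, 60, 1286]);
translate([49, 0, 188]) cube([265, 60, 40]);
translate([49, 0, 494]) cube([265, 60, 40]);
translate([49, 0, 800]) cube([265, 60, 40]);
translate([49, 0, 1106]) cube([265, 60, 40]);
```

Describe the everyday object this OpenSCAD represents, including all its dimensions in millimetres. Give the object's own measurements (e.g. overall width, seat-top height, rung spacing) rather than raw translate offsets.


A straight ladder. Two 49×60 mm vertical rails, 1286 mm tall, stand 363 mm apart (outside-to-outside) with their front faces coplanar on the −y side. 4 rungs, each 60 mm deep and 40 mm tall, span between the inner faces of the rails, front faces flush with the rails. The lowest rung's underside is at z = 188 mm and rungs are spaced 306 mm apart (underside to underside).


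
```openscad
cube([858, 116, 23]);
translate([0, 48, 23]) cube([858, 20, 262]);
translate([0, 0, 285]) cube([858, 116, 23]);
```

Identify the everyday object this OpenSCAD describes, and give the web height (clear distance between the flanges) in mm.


An I-beam. The web height is 262 mm.

Two wide flanges with a thin centred web — an I-beam. Overall 308 mm minus two 23 mm flanges gives a web of 308 − 2·23 = 262 mm.


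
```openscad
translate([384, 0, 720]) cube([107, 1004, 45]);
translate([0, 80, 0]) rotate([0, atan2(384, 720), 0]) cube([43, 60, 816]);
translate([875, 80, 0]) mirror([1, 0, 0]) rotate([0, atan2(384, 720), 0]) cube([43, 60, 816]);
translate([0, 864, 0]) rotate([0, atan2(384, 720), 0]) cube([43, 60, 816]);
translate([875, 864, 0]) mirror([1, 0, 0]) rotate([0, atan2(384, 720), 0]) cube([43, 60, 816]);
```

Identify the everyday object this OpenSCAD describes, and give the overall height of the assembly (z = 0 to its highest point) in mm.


A sawhorse. The overall height is 765 mm.

A beam across two mirrored pairs of raked legs — a sawhorse. The beam's underside is at z = 720 (matching the legs' vertical rise in atan2(384, 720)) and the beam is 45 mm tall, so its top is at 720 + 45 = 765 mm. The raked legs top out at the beam's underside, so that is the highest point.


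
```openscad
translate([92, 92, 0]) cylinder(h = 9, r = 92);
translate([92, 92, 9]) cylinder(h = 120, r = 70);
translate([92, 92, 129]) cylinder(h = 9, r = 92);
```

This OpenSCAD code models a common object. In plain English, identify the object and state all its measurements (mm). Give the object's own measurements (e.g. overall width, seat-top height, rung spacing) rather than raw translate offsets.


A spool: two coaxial disc flanges of radius 92 mm and thickness 9 mm, joined by a core cylinder of radius 70 mm and height 120 mm. The lower flange rests on z = 0 and the three cylinders share a vertical axis.


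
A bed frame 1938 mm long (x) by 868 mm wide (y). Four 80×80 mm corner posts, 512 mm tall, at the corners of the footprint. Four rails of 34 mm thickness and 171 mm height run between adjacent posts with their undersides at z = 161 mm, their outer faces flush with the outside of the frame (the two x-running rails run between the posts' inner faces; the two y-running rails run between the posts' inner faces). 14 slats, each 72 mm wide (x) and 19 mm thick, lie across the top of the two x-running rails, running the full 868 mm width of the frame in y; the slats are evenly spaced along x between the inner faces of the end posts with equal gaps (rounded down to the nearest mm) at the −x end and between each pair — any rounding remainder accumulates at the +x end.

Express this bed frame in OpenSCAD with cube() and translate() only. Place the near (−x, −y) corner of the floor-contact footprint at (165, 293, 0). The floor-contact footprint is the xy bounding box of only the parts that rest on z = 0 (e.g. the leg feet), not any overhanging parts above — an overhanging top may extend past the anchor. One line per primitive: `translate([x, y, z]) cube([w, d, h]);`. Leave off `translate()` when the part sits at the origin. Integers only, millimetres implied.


// slat z = rail_z + rail_h = 161 + 171 = 332
// slat gap = ⌊(1778 − 14·72) / 15⌋ = 51
translate([165, 293, 0]) cube([80, 80, 512]);
translate([165, 1081, 0]) cube([80, 80, 512]);
translate([2023, 293, 0]) cube([80, 80, 512]);
translate([2023, 1081, 0]) cube([80, 80, 512]);
translate([245, 293, 161]) cube([1778, 34, 171]);
translate([245, 1127, 161]) cube([1778, 34, 171]);
translate([165, 373, 161]) cube([34, 708, 171]);
translate([2069, 373, 161]) cube([34, 708, 171]);
translate([296, 293, 332]) cube([72, 868, 19]);
translate([419, 293, 332]) cube([72, 868, 19]);
translate([542, 293, 332]) cube([72, 868, 19]);
translate([665, 293, 332]) cube([72, 868, 19]);
translate([788, 293, 332]) cube([72, 868, 19]);
translate([911, 293, 332]) cube([72, 868, 19]);
translate([1034, 293, 332]) cube([72, 868, 19]);
translate([1157, 293, 332]) cube([72, 868, 19]);
translate([1280, 293, 332]) cube([72, 868, 19]);
translate([1403, 293, 332]) cube([72, 868, 19]);
translate([1526, 293, 332]) cube([72, 868, 19]);
translate([1649, 293, 332]) cube([72, 868, 19]);
translate([1772, 293, 332]) cube([72, 868, 19]);
translate([1895, 293, 332]) cube([72, 868, 19]);
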